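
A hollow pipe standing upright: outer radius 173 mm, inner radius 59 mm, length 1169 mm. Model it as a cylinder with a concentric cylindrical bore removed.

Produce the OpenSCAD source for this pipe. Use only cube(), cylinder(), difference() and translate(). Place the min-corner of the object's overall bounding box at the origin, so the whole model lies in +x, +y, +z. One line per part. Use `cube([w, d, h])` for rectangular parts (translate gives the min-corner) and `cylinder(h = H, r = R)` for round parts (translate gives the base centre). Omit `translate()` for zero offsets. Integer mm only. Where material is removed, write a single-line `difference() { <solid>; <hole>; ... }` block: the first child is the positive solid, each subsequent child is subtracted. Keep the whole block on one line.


difference() { translate([173, 173, 0]) cylinder(h = 1169, r = 173); translate([173, 173, 0]) cylinder(h = 1169, r = 59); }


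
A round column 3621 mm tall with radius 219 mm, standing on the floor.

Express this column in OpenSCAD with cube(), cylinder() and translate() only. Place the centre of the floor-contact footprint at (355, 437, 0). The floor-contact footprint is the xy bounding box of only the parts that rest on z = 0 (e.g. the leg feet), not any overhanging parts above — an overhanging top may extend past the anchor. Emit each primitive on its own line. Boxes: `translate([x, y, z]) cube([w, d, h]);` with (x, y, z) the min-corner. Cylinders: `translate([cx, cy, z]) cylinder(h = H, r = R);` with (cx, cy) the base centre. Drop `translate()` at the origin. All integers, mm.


translate([355, 437, 0]) cylinder(h = 3621, r = 219);


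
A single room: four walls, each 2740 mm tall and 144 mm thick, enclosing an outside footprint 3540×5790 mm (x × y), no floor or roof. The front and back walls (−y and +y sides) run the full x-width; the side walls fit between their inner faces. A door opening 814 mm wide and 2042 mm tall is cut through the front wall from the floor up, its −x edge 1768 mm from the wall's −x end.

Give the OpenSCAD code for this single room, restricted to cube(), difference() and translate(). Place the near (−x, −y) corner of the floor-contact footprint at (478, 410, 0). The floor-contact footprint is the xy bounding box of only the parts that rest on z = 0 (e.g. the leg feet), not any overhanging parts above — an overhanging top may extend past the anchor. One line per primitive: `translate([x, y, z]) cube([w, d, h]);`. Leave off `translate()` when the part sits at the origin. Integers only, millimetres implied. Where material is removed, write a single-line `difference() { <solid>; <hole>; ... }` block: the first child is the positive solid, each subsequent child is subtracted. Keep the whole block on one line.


difference() { translate([478, 410, 0]) cube([3540, 144, 2740]); translate([2246, 410, 0]) cube([814, 144, 2042]); }
translate([478, 6056, 0]) cube([3540, 144, 2740]);
translate([478, 554, 0]) cube([144, 5502, 2740]);
translate([3874, 554, 0]) cube([144, 5502, 2740]);


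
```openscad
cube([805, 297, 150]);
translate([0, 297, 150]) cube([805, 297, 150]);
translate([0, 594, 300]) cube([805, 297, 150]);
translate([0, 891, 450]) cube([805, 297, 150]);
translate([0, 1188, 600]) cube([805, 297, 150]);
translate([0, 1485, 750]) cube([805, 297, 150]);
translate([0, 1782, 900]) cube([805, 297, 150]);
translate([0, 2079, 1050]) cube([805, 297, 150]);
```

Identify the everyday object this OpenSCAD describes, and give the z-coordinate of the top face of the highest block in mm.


A staircase. The total rise is 1200 mm.

8 identical blocks, each offset up and back from the previous — a staircase. Each step is 150 mm tall and there are 8 of them, so the total rise is 8 × 150 = 1200 mm.


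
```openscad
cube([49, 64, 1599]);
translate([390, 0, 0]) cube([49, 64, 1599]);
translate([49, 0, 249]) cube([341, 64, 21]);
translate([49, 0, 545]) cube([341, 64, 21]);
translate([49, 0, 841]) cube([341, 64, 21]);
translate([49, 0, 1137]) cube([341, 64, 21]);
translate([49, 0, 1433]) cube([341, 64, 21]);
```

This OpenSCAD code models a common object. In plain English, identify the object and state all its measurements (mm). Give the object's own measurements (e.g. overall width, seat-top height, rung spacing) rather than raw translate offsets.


A straight ladder. Two 49×64 mm vertical rails, 1599 mm tall, stand 439 mm apart (outside-to-outside) with their front faces coplanar on the −y side. 5 rungs, each 64 mm deep and 21 mm tall, span between the inner faces of the rails, front faces flush with the rails. The lowest rung's underside is at z = 249 mm and rungs are spaced 296 mm apart (underside to underside).


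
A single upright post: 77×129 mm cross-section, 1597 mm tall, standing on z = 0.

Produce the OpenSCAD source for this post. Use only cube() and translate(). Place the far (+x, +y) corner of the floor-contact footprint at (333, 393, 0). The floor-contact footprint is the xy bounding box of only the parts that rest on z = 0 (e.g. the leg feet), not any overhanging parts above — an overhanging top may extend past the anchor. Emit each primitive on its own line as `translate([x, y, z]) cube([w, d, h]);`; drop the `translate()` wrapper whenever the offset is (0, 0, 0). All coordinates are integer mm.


translate([256, 264, 0]) cube([77, 129, 1597]);


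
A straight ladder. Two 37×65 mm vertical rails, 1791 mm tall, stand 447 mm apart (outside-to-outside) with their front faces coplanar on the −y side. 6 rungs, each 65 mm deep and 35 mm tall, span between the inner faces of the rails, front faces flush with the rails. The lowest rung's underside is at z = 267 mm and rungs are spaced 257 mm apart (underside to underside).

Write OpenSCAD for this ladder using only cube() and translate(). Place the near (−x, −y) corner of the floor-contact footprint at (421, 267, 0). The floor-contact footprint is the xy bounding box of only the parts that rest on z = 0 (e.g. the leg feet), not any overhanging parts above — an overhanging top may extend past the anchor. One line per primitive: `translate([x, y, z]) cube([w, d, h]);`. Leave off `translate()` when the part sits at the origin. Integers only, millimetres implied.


// rung span = 447 - 2*37 = 373
// rung[k] z = 267 + k*257
translate([421, 267, 0]) cube([37, 65, 1791]);
translate([831, 267, 0]) cube([37, 65, 1791]);
translate([458, 267, 267]) cube([373, 65, 35]);
translate([458, 267, 524]) cube([373, 65, 35]);
translate([458, 267, 781]) cube([373, 65, 35]);
translate([458, 267, 1038]) cube([373, 65, 35]);
translate([458, 267, 1295]) cube([373, 65, 35]);
translate([458, 267, 1552]) cube([373, 65, 35]);


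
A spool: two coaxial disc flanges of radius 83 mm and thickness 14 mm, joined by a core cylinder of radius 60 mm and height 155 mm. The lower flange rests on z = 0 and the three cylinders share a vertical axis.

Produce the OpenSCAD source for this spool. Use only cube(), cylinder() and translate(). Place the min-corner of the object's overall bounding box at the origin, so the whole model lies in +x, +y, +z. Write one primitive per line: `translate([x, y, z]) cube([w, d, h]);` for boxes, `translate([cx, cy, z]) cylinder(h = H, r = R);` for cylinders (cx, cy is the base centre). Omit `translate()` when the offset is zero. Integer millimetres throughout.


translate([83, 83, 0]) cylinder(h = 14, r = 83);
translate([83, 83, 14]) cylinder(h = 155, r = 60);
translate([83, 83, 169]) cylinder(h = 14, r = 83);


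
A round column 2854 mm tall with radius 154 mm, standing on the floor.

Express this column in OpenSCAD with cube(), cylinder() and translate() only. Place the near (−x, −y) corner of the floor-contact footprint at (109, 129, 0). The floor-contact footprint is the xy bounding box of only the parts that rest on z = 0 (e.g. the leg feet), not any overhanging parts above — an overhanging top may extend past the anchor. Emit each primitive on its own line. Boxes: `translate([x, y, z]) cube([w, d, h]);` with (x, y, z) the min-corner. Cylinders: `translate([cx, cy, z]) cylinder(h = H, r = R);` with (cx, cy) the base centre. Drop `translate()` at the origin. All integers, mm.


translate([263, 283, 0]) cylinder(h = 2854, r = 154);


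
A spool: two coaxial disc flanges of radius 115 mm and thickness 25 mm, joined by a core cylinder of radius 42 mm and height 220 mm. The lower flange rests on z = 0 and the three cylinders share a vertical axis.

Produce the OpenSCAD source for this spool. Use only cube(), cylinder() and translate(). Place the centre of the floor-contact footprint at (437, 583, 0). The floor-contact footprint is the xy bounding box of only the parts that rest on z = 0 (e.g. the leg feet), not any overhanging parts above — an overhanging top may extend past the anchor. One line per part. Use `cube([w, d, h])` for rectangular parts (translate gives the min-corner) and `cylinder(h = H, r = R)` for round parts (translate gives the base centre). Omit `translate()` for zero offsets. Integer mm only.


translate([437, 583, 0]) cylinder(h = 25, r = 115);
translate([437, 583, 25]) cylinder(h = 220, r = 42);
translate([437, 583, 245]) cylinder(h = 25, r = 115);


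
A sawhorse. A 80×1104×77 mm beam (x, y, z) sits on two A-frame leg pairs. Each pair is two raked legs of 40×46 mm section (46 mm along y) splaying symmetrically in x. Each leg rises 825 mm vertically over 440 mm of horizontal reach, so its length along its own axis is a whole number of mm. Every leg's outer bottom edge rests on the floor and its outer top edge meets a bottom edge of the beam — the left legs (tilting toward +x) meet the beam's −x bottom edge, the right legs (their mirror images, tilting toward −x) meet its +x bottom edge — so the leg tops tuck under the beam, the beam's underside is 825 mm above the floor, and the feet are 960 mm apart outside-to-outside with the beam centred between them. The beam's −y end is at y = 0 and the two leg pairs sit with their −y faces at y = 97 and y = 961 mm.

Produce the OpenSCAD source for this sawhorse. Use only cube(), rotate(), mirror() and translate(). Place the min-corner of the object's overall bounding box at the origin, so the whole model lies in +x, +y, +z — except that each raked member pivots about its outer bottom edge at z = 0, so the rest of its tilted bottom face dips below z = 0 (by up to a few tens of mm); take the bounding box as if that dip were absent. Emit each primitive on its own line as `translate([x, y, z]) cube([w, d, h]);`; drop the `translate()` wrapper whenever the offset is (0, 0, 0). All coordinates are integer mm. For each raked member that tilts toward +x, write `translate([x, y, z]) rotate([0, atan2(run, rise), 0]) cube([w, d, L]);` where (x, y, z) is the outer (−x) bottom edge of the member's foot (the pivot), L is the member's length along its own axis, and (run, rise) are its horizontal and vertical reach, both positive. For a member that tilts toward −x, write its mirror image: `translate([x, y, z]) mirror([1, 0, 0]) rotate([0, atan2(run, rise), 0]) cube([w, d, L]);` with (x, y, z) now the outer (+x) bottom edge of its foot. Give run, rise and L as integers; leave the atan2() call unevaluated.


// leg length = √(440² + 825²) = 935
// right-leg outer foot x = 2·440 + 80 = 960
// beam min-corner = (440, 0, 825)
translate([440, 0, 825]) cube([80, 1104, 77]);
translate([0, 97, 0]) rotate([0, atan2(440, 825), 0]) cube([40, 46, 935]);
translate([960, 97, 0]) mirror([1, 0, 0]) rotate([0, atan2(440, 825), 0]) cube([40, 46, 935]);
translate([0, 961, 0]) rotate([0, atan2(440, 825), 0]) cube([40, 46, 935]);
translate([960, 961, 0]) mirror([1, 0, 0]) rotate([0, atan2(440, 825), 0]) cube([40, 46, 935]);


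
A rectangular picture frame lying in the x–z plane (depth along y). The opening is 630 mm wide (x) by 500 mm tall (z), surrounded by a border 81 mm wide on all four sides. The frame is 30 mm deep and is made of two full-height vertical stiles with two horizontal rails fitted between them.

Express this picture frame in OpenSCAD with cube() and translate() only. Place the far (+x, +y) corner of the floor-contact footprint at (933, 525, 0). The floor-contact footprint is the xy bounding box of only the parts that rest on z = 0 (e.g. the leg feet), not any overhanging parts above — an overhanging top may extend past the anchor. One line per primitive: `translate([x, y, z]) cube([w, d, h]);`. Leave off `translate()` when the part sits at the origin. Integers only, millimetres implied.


translate([141, 495, 0]) cube([81, 30, 662]);
translate([852, 495, 0]) cube([81, 30, 662]);
translate([222, 495, 0]) cube([630, 30, 81]);
translate([222, 495, 581]) cube([630, 30, 81]);


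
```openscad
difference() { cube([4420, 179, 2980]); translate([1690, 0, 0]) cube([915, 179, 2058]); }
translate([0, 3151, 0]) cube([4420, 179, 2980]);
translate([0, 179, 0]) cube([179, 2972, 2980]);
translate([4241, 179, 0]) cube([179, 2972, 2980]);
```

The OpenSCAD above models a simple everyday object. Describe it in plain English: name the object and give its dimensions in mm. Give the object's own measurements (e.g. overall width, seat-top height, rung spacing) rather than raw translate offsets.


A single room: four walls, each 2980 mm tall and 179 mm thick, enclosing an outside footprint 4420×3330 mm (x × y), no floor or roof. The front and back walls (−y and +y sides) run the full x-width; the side walls fit between their inner faces. A door opening 915 mm wide and 2058 mm tall is cut through the front wall from the floor up, its −x edge 1690 mm from the wall's −x end.


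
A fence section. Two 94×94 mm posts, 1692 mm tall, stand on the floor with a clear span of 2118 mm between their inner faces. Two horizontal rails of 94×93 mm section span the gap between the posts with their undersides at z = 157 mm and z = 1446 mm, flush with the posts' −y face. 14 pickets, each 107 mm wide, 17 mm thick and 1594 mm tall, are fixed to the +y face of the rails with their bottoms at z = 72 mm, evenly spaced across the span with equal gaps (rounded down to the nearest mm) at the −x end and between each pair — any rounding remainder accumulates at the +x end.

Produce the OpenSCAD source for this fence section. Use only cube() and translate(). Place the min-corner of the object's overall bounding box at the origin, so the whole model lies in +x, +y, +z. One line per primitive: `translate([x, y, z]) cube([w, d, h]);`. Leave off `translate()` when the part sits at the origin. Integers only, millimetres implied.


cube([94, 94, 1692]);
translate([2212, 0, 0]) cube([94, 94, 1692]);
translate([94, 0, 157]) cube([2118, 94, 93]);
translate([94, 0, 1446]) cube([2118, 94, 93]);
translate([135, 94, 72]) cube([107, 17, 1594]);
translate([283, 94, 72]) cube([107, 17, 1594]);
translate([431, 94, 72]) cube([107, 17, 1594]);
translate([579, 94, 72]) cube([107, 17, 1594]);
translate([727, 94, 72]) cube([107, 17, 1594]);
translate([875, 94, 72]) cube([107, 17, 1594]);
translate([1023, 94, 72]) cube([107, 17, 1594]);
translate([1171, 94, 72]) cube([107, 17, 1594]);
translate([1319, 94, 72]) cube([107, 17, 1594]);
translate([1467, 94, 72]) cube([107, 17, 1594]);
translate([1615, 94, 72]) cube([107, 17, 1594]);
translate([1763, 94, 72]) cube([107, 17, 1594]);
translate([1911, 94, 72]) cube([107, 17, 1594]);
translate([2059, 94, 72]) cube([107, 17, 1594]);


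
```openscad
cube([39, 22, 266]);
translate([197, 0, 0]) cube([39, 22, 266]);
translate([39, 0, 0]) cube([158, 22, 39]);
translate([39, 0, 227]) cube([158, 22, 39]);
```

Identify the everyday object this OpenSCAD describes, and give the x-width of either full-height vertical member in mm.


A picture frame. The border width is 39 mm.

Four thin pieces enclosing a rectangular opening — a picture frame. The two full-height stiles are 266 mm tall; the top rail sits at z = 227 and is 39 mm tall, so the border above the opening is 266 − 227 = 39 mm, matching the stile x-width.


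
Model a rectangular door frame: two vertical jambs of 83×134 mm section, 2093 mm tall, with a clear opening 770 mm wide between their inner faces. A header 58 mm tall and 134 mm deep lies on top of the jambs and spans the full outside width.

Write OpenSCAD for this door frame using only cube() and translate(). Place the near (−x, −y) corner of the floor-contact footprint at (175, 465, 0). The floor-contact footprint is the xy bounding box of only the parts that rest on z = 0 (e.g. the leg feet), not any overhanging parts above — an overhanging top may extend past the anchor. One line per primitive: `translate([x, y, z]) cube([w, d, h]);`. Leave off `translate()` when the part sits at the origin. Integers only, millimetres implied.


translate([175, 465, 0]) cube([83, 134, 2093]);
translate([1028, 465, 0]) cube([83, 134, 2093]);
translate([175, 465, 2093]) cube([936, 134, 58]);


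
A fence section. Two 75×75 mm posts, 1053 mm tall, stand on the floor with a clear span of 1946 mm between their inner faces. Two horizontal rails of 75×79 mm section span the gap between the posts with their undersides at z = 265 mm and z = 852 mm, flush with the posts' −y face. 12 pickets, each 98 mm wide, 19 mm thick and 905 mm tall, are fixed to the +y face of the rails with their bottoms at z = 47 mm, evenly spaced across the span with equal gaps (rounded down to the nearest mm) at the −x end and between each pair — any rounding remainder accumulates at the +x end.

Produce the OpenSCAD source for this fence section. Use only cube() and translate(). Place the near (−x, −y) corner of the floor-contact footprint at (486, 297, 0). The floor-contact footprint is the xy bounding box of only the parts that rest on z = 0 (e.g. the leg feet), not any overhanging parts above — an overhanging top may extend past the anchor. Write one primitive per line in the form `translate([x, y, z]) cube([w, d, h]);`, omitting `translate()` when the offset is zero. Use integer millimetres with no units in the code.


translate([486, 297, 0]) cube([75, 75, 1053]);
translate([2507, 297, 0]) cube([75, 75, 1053]);
translate([561, 297, 265]) cube([1946, 75, 79]);
translate([561, 297, 852]) cube([1946, 75, 79]);
translate([620, 372, 47]) cube([98, 19, 905]);
translate([777, 372, 47]) cube([98, 19, 905]);
translate([934, 372, 47]) cube([98, 19, 905]);
translate([1091, 372, 47]) cube([98, 19, 905]);
translate([1248, 372, 47]) cube([98, 19, 905]);
translate([1405, 372, 47]) cube([98, 19, 905]);
translate([1562, 372, 47]) cube([98, 19, 905]);
translate([1719, 372, 47]) cube([98, 19, 905]);
translate([1876, 372, 47]) cube([98, 19, 905]);
translate([2033, 372, 47]) cube([98, 19, 905]);
translate([2190, 372, 47]) cube([98, 19, 905]);
translate([2347, 372, 47]) cube([98, 19, 905]);


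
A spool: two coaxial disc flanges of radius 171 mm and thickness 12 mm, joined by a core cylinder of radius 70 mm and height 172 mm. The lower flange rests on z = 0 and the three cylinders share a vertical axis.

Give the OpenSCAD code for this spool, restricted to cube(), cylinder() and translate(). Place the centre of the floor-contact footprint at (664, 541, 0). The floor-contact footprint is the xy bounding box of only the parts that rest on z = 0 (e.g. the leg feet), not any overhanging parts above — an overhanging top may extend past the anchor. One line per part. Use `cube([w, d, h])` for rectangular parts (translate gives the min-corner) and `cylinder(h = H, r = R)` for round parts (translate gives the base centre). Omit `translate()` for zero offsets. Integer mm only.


translate([664, 541, 0]) cylinder(h = 12, r = 171);
translate([664, 541, 12]) cylinder(h = 172, r = 70);
translate([664, 541, 184]) cylinder(h = 12, r = 171);


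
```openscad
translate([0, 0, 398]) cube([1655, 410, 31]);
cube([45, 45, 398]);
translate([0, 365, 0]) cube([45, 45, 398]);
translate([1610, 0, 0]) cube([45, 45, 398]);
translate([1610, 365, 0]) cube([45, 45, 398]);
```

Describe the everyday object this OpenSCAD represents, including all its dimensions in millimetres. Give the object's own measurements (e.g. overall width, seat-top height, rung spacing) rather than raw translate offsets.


A bench: a 1655×410 mm seat slab, 31 mm thick, top at z = 429 mm, on four 45×45 mm square legs flush with the seat corners and standing on z = 0.


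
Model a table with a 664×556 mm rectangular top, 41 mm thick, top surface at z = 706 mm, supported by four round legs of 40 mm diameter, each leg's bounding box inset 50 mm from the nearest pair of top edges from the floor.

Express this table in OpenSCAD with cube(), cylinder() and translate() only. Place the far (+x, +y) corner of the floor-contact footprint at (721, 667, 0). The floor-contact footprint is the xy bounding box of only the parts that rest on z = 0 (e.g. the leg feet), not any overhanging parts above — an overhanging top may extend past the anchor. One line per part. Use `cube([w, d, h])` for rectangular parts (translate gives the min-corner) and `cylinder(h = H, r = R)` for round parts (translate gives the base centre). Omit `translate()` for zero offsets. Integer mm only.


translate([107, 161, 665]) cube([664, 556, 41]);
translate([177, 231, 0]) cylinder(h = 665, r = 20);
translate([701, 231, 0]) cylinder(h = 665, r = 20);
translate([177, 647, 0]) cylinder(h = 665, r = 20);
translate([701, 647, 0]) cylinder(h = 665, r = 20);


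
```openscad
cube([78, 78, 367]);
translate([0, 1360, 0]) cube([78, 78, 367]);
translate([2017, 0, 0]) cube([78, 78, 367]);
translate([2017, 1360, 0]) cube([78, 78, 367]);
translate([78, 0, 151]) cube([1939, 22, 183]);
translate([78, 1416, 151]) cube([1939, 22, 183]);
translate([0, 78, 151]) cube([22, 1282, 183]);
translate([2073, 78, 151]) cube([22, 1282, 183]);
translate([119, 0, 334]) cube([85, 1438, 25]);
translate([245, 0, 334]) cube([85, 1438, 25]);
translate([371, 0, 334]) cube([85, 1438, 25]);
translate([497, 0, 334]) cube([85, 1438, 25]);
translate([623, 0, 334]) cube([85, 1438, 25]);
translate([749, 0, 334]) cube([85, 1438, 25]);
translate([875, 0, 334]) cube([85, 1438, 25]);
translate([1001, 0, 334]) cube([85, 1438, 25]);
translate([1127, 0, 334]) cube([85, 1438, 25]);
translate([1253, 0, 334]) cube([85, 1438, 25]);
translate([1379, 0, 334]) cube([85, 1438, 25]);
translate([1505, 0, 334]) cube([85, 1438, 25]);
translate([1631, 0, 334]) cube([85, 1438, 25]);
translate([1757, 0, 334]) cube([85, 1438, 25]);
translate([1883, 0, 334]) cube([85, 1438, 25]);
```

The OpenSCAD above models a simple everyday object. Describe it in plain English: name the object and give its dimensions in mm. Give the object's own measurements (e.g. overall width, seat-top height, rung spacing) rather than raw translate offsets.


A bed frame 2095 mm long (x) by 1438 mm wide (y). Four 78×78 mm corner posts, 367 mm tall, at the corners of the footprint. Four rails of 22 mm thickness and 183 mm height run between adjacent posts with their undersides at z = 151 mm, their outer faces flush with the outside of the frame (the two x-running rails run between the posts' inner faces; the two y-running rails run between the posts' inner faces). 15 slats, each 85 mm wide (x) and 25 mm thick, lie across the top of the two x-running rails, running the full 1438 mm width of the frame in y; along x they sit between the end posts with a 41 mm gap after the −x posts and between neighbouring slats, leaving 49 mm before the +x posts.


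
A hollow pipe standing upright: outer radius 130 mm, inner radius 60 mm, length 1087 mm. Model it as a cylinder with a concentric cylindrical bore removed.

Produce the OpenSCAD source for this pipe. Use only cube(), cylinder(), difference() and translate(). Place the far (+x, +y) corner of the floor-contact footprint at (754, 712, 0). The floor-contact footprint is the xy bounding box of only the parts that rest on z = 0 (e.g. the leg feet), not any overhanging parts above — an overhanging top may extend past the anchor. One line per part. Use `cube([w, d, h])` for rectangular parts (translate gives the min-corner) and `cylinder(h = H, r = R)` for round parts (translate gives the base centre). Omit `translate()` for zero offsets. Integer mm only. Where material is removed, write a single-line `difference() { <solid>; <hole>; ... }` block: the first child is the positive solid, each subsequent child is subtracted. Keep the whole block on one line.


difference() { translate([624, 582, 0]) cylinder(h = 1087, r = 130); translate([624, 582, 0]) cylinder(h = 1087, r = 60); }


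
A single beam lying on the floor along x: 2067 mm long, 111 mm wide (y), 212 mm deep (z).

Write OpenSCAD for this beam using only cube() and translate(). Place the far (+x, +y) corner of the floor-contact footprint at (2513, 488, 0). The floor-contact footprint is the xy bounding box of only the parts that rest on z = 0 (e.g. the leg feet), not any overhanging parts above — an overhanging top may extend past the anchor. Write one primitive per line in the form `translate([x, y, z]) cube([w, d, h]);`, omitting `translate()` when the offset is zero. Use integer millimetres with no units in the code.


translate([446, 377, 0]) cube([2067, 111, 212]);


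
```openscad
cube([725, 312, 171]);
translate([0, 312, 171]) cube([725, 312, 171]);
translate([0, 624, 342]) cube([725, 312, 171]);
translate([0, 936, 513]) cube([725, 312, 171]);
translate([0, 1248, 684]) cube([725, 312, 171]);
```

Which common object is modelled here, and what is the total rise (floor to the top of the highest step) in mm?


A staircase. The total rise is 855 mm.

5 identical blocks, each offset up and back from the previous — a staircase. Each step is 171 mm tall and there are 5 of them, so the total rise is 5 × 171 = 855 mm.


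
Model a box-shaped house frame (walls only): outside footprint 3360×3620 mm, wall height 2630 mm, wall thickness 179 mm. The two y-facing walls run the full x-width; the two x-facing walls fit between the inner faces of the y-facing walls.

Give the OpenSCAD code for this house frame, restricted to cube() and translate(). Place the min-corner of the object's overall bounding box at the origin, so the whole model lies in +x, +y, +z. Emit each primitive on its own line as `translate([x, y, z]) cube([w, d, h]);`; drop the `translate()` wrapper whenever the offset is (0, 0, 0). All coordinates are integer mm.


cube([3360, 179, 2630]);
translate([0, 3441, 0]) cube([3360, 179, 2630]);
translate([0, 179, 0]) cube([179, 3262, 2630]);
translate([3181, 179, 0]) cube([179, 3262, 2630]);


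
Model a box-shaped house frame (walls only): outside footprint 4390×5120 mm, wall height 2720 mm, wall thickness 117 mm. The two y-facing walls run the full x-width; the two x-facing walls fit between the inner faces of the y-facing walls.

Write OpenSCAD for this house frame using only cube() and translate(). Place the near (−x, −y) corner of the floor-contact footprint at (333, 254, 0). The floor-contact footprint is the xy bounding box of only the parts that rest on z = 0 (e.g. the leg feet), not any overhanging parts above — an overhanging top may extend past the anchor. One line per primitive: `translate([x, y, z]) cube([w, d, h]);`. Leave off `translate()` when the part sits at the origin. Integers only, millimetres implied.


translate([333, 254, 0]) cube([4390, 117, 2720]);
translate([333, 5257, 0]) cube([4390, 117, 2720]);
translate([333, 371, 0]) cube([117, 4886, 2720]);
translate([4606, 371, 0]) cube([117, 4886, 2720]);


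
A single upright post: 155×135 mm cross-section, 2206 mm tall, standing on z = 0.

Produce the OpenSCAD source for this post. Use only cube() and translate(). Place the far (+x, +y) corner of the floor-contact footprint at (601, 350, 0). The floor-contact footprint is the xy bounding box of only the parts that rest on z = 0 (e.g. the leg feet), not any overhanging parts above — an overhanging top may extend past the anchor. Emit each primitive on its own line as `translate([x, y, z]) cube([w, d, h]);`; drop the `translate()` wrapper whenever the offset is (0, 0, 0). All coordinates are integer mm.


translate([446, 215, 0]) cube([155, 135, 2206]);


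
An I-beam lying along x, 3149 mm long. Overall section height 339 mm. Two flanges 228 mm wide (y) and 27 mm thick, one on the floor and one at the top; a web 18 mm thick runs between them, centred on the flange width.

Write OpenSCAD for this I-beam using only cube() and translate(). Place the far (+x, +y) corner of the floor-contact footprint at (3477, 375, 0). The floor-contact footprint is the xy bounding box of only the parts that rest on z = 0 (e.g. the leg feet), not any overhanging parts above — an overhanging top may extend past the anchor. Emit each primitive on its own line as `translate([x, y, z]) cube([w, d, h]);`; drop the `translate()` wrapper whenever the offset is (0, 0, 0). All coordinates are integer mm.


translate([328, 147, 0]) cube([3149, 228, 27]);
translate([328, 252, 27]) cube([3149, 18, 285]);
translate([328, 147, 312]) cube([3149, 228, 27]);


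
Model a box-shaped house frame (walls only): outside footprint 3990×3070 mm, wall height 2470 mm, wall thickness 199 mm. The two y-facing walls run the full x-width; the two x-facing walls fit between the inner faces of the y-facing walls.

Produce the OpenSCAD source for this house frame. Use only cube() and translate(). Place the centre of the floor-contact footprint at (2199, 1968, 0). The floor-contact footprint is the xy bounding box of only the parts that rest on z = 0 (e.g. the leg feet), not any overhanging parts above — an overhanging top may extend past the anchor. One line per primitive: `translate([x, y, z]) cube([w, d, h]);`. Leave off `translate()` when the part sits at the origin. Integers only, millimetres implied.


translate([204, 433, 0]) cube([3990, 199, 2470]);
translate([204, 3304, 0]) cube([3990, 199, 2470]);
translate([204, 632, 0]) cube([199, 2672, 2470]);
translate([3995, 632, 0]) cube([199, 2672, 2470]);


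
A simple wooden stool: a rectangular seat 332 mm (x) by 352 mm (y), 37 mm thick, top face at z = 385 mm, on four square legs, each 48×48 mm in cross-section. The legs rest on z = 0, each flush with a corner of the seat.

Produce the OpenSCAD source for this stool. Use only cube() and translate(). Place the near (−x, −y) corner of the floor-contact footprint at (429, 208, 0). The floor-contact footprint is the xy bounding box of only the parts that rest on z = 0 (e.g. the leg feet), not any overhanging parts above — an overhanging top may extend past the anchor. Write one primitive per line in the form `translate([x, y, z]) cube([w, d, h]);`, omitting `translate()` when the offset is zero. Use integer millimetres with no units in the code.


translate([429, 208, 348]) cube([332, 352, 37]);
translate([429, 208, 0]) cube([48, 48, 348]);
translate([713, 208, 0]) cube([48, 48, 348]);
translate([429, 512, 0]) cube([48, 48, 348]);
translate([713, 512, 0]) cube([48, 48, 348]);


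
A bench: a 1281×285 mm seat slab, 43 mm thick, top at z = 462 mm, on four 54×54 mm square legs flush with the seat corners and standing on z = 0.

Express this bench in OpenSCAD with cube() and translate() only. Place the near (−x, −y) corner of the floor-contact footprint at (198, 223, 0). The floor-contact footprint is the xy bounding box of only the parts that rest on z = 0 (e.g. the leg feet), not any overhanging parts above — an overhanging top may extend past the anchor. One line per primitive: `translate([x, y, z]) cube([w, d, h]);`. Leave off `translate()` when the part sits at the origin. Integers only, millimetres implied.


translate([198, 223, 419]) cube([1281, 285, 43]);
translate([198, 223, 0]) cube([54, 54, 419]);
translate([198, 454, 0]) cube([54, 54, 419]);
translate([1425, 223, 0]) cube([54, 54, 419]);
translate([1425, 454, 0]) cube([54, 54, 419]);


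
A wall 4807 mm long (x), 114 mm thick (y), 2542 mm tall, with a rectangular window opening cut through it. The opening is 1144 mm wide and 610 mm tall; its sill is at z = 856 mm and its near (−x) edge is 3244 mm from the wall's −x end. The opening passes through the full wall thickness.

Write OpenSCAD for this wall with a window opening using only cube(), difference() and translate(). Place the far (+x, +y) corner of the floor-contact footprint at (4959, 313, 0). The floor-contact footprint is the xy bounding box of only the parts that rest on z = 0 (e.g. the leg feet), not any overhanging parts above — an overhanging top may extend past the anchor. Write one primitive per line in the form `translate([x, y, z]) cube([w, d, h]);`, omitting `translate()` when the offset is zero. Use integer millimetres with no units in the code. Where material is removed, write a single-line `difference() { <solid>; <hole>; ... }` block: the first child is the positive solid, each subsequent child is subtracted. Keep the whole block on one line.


difference() { translate([152, 199, 0]) cube([4807, 114, 2542]); translate([3396, 199, 856]) cube([1144, 114, 610]); }


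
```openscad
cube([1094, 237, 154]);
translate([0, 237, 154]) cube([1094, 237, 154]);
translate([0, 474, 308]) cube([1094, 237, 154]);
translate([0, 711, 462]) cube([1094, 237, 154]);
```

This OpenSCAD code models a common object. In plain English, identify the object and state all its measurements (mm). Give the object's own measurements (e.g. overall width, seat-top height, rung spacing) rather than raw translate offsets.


A straight staircase of 4 solid steps. Each step is 1094 mm wide (x), 237 mm deep (y, the going) and 154 mm tall (the rise). The first step rests on the floor; each subsequent step sits one going further in +y and one rise higher in +z, directly behind and above the previous step with no overlap.


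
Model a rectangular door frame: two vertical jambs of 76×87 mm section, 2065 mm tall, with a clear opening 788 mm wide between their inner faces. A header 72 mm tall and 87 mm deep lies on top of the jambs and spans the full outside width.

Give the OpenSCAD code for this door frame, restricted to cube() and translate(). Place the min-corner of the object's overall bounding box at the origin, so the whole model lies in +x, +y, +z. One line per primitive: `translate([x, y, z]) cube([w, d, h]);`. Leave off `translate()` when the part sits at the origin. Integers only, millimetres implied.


cube([76, 87, 2065]);
translate([864, 0, 0]) cube([76, 87, 2065]);
translate([0, 0, 2065]) cube([940, 87, 72]);


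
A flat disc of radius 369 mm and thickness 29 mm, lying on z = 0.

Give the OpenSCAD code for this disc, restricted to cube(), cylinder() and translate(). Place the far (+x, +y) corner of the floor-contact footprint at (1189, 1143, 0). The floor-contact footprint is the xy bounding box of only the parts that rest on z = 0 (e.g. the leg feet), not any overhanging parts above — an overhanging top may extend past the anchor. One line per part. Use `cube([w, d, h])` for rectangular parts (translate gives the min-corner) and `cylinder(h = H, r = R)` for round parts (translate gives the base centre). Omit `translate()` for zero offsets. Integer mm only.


translate([820, 774, 0]) cylinder(h = 29, r = 369);


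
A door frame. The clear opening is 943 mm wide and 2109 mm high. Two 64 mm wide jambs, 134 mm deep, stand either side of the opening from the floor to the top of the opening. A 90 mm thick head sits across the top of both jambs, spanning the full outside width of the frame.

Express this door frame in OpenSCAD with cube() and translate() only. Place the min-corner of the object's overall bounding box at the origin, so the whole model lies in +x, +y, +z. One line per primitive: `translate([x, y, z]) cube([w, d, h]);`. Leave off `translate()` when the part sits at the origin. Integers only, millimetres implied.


cube([64, 134, 2109]);
translate([1007, 0, 0]) cube([64, 134, 2109]);
translate([0, 0, 2109]) cube([1071, 134, 90]);


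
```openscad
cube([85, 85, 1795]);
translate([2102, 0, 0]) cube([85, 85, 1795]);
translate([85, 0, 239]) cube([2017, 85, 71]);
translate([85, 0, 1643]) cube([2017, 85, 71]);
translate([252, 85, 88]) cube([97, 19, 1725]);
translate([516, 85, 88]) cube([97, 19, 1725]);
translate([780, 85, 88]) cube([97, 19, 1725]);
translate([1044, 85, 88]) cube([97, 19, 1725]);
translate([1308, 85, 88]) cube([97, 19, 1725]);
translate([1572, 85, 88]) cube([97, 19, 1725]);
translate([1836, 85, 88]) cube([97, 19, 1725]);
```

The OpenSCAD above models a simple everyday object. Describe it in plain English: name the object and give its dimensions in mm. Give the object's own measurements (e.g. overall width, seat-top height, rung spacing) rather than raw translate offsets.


A fence section. Two 85×85 mm posts, 1795 mm tall, stand on the floor with a clear span of 2017 mm between their inner faces. Two horizontal rails of 85×71 mm section span the gap between the posts with their undersides at z = 239 mm and z = 1643 mm, flush with the posts' −y face. 7 pickets, each 97 mm wide, 19 mm thick and 1725 mm tall, are fixed to the +y face of the rails with their bottoms at z = 88 mm, spaced across the span with a 167 mm gap after the −x post and between neighbouring pickets, with 169 mm left before the +x post.


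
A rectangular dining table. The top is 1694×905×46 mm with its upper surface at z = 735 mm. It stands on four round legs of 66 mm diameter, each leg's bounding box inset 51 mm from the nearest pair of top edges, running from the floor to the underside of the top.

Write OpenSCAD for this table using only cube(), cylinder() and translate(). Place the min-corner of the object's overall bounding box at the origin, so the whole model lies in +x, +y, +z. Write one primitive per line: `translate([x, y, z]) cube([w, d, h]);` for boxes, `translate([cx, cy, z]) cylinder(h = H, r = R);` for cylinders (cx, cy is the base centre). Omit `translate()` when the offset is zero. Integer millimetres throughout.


// leg_h = 735 - 46 = 689
translate([0, 0, 689]) cube([1694, 905, 46]);
translate([84, 84, 0]) cylinder(h = 689, r = 33);
translate([1610, 84, 0]) cylinder(h = 689, r = 33);
translate([84, 821, 0]) cylinder(h = 689, r = 33);
translate([1610, 821, 0]) cylinder(h = 689, r = 33);


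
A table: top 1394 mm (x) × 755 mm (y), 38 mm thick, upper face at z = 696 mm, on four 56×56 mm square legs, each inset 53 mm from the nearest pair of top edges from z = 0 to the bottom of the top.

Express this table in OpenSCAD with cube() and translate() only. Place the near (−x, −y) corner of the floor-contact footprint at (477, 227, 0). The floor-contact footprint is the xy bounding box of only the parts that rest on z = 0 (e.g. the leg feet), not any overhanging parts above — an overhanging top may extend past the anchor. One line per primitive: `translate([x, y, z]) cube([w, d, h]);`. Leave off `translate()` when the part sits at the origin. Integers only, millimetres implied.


// leg_h = 696 - 38 = 658
translate([424, 174, 658]) cube([1394, 755, 38]);
translate([477, 227, 0]) cube([56, 56, 658]);
translate([1709, 227, 0]) cube([56, 56, 658]);
translate([477, 820, 0]) cube([56, 56, 658]);
translate([1709, 820, 0]) cube([56, 56, 658]);


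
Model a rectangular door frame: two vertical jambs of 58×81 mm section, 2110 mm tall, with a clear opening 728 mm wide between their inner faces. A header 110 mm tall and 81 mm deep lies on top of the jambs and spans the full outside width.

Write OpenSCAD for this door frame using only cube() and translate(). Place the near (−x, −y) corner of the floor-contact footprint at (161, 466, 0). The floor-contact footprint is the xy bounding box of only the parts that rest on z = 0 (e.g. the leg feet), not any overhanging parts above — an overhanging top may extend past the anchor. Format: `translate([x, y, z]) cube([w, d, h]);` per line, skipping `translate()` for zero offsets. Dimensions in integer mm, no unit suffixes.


translate([161, 466, 0]) cube([58, 81, 2110]);
translate([947, 466, 0]) cube([58, 81, 2110]);
translate([161, 466, 2110]) cube([844, 81, 110]);


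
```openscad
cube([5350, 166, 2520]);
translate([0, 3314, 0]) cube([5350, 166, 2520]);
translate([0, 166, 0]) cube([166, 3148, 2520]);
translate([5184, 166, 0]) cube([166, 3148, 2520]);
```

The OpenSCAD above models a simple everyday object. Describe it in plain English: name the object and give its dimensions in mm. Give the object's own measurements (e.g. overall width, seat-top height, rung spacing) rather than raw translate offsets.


The wall frame of a small rectangular building: four walls, each 2520 mm tall and 166 mm thick, enclosing a footprint 5350 mm (x) by 3480 mm (y) outside-to-outside, with no floor or roof. The front and back walls (the −y and +y sides) span the full width; the two side walls fit between them.
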